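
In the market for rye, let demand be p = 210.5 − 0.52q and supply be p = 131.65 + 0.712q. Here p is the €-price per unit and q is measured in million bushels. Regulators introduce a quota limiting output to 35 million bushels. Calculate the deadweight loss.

Competitive equilibrium: 210.5 − 0.52q = 131.65 + 0.712q → q* = 64.0016, p* = 177.2192.
At q = 35: demand price = 210.5 − 0.52·35 = 192.3; supply price = 131.65 + 0.712·35 = 156.57.
Δq = 64.0016 − 35 = 29.0016; wedge = 192.3 − 156.57 = 35.73.
Deadweight loss = ½ × 29.0016 × 35.73 = €518.11 million.

€518.11 million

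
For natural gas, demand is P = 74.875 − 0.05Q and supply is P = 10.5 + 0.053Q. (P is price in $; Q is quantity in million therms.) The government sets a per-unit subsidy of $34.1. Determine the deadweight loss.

$5644.71 million

Competitive equilibrium: 74.875 − 0.05Q = 10.5 + 0.053Q → Q* = 625, P* = 43.625.
The subsidy lowers effective supply by 34.1: P = 0.053Q − 23.6.
New quantity: 74.875 − 0.05Q = 0.053Q − 23.6 → Q' = 956.068.
Overproduction ΔQ = 956.068 − 625 = 331.068; wedge = subsidy = 34.1.
Welfare loss = ½ × 331.068 × 34.1 = $5644.71 million.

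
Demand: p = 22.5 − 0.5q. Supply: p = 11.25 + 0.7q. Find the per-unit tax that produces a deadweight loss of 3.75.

Competitive equilibrium: 22.5 − 0.5q = 11.25 + 0.7q → q* = 9.375, p* = 17.8125.
A tax t gives Δq = t/1.2 and wedge t, so DWL = t²/2.4.
t²/2.4 = 3.75 → t² = 9 → t = 3.

3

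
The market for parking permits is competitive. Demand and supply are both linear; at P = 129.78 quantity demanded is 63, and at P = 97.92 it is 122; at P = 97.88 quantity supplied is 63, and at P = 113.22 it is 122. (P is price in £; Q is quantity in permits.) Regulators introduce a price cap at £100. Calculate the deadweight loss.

Demand slope = (97.92 − 129.78)/(122 − 63) = −0.54, so P = 163.8 − 0.54Q.
Supply slope = (113.22 − 97.88)/(122 − 63) = 0.26, so P = 81.5 + 0.26Q.
Competitive equilibrium: 163.8 − 0.54Q = 81.5 + 0.26Q → Q* = 102.875, P* = 108.2475.
At the ceiling P = 100, quantity supplied = (100 − 81.5)/0.26 = 71.1538.
Willingness to pay at Q' = 71.1538: 163.8 − 0.54·71.1538 = 125.3769.
ΔQ = 102.875 − 71.1538 = 31.7212; wedge = 125.3769 − 100 = 25.3769.
Deadweight loss = ½ × 31.7212 × 25.3769 = £402.49.

£402.49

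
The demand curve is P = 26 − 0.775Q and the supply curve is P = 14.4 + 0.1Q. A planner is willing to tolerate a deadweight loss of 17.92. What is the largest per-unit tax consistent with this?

5.6

Competitive equilibrium: 26 − 0.775Q = 14.4 + 0.1Q → Q* = 13.2571, P* = 15.7257.
A tax t gives ΔQ = t/0.875 and wedge t, so DWL = t²/1.75.
t²/1.75 = 17.92 → t² = 31.36 → t = 5.6.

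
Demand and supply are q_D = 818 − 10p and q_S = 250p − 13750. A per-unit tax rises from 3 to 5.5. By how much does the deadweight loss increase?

In inverse form: demand p = 81.8 − 0.1q, supply p = 55 + 0.004q.
Competitive equilibrium: 81.8 − 0.1q = 55 + 0.004q → q* = 257.6923, p* = 56.0308.
For a per-unit tax t: Δq = t/0.104, so DWL = ½·t·(t/0.104) = t²/0.208.
At t = 3: DWL = 43.269. At t = 5.5: DWL = 145.433.
Increase = 145.433 − 43.269 = 102.16.

102.16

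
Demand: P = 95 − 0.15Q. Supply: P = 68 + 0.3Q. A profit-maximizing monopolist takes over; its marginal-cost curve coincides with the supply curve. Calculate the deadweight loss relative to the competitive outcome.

50.625

Competitive equilibrium: 95 − 0.15Q = 68 + 0.3Q → Q* = 60, P* = 86.
Marginal revenue: MR = 95 − 0.3Q. Set MR = MC: 95 − 0.3Q = 68 + 0.3Q → Q_m = 45.
Price P_m = 95 − 0.15·45 = 88.25; MC(Q_m) = 68 + 0.3·45 = 81.5.
Competitive Q* = 60, so ΔQ = 15; wedge = 88.25 − 81.5 = 6.75.
Deadweight loss = ½ × 15 × 6.75 = 50.625.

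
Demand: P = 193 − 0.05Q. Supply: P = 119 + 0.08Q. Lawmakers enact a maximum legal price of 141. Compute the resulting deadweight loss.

Competitive equilibrium: 193 − 0.05Q = 119 + 0.08Q → Q* = 569.2308, P* = 164.5385.
At the ceiling P = 141, quantity supplied = (141 − 119)/0.08 = 275.
Willingness to pay at Q' = 275: 193 − 0.05·275 = 179.25.
ΔQ = 569.2308 − 275 = 294.2308; wedge = 179.25 − 141 = 38.25.
Welfare loss = ½ × 294.2308 × 38.25 = 5627.16.

5627.16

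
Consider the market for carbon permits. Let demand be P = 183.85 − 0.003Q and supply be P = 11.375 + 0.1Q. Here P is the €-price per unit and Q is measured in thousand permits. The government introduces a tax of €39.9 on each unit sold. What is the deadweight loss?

€7728.20 thousand

Competitive equilibrium: 183.85 − 0.003Q = 11.375 + 0.1Q → Q* = 1674.51456, P* = 178.82646.
With the tax, the buyer price exceeds the seller price by 39.9: (183.85 − 0.003Q) − (11.375 + 0.1Q) = 39.9 → Q' = 1287.13592.
ΔQ = 1674.51456 − 1287.13592 = 387.37864; the wedge equals the tax, 39.9.
Deadweight loss = ½ × 387.37864 × 39.9 = €7728.20 thousand.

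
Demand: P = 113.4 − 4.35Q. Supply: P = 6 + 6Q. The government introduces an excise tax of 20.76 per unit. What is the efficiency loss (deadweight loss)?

Competitive equilibrium: 113.4 − 4.35Q = 6 + 6Q → Q* = 10.3768, P* = 68.2609.
With the tax, the buyer price exceeds the seller price by 20.76: (113.4 − 4.35Q) − (6 + 6Q) = 20.76 → Q' = 8.371.
ΔQ = 10.3768 − 8.371 = 2.0058; the wedge equals the tax, 20.76.
Deadweight loss = ½ × 2.0058 × 20.76 = 20.82.

20.82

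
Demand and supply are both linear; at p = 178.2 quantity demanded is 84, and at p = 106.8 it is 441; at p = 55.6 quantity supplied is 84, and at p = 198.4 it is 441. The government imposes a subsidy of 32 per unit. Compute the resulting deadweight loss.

Demand slope = (106.8 − 178.2)/(441 − 84) = −0.2, so p = 195 − 0.2q.
Supply slope = (198.4 − 55.6)/(441 − 84) = 0.4, so p = 22 + 0.4q.
Competitive equilibrium: 195 − 0.2q = 22 + 0.4q → q* = 288.3333, p* = 137.3333.
The subsidy lowers effective supply by 32: p = 0.4q − 10.
New quantity: 195 − 0.2q = 0.4q − 10 → q' = 341.6667.
Overproduction Δq = 341.6667 − 288.3333 = 53.3334; wedge = subsidy = 32.
Deadweight loss = ½ × 53.3334 × 32 = 853.33.

853.33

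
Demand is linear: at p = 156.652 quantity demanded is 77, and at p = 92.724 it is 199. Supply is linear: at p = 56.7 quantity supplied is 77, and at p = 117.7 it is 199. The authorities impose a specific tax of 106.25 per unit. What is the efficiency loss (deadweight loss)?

Demand slope = (92.724 − 156.652)/(199 − 77) = −0.524, so p = 197 − 0.524q.
Supply slope = (117.7 − 56.7)/(199 − 77) = 0.5, so p = 18.2 + 0.5q.
Competitive equilibrium: 197 − 0.524q = 18.2 + 0.5q → q* = 174.6094, p* = 105.5047.
With the tax, the buyer price exceeds the seller price by 106.25: (197 − 0.524q) − (18.2 + 0.5q) = 106.25 → q' = 70.8496.
Δq = 174.6094 − 70.8496 = 103.7598; the wedge equals the tax, 106.25.
Deadweight loss = ½ × 103.7598 × 106.25 = 5512.24.

5512.24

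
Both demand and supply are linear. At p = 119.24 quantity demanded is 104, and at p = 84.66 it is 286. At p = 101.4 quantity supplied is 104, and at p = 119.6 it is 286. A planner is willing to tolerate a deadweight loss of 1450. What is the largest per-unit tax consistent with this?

Demand slope = (84.66 − 119.24)/(286 − 104) = −0.19, so p = 139 − 0.19q.
Supply slope = (119.6 − 101.4)/(286 − 104) = 0.1, so p = 91 + 0.1q.
Competitive equilibrium: 139 − 0.19q = 91 + 0.1q → q* = 165.5172, p* = 107.5517.
A tax t gives Δq = t/0.29 and wedge t, so DWL = t²/0.58.
t²/0.58 = 1450 → t² = 841 → t = 29.

29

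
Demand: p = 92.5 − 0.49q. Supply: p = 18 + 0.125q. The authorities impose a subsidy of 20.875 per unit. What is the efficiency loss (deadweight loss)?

354.28

Competitive equilibrium: 92.5 − 0.49q = 18 + 0.125q → q* = 121.1382, p* = 33.1423.
The subsidy lowers effective supply by 20.875: p = 0.125q − 2.875.
New quantity: 92.5 − 0.49q = 0.125q − 2.875 → q' = 155.0813.
Overproduction Δq = 155.0813 − 121.1382 = 33.9431; wedge = subsidy = 20.875.
Welfare loss = ½ × 33.9431 × 20.875 = 354.28.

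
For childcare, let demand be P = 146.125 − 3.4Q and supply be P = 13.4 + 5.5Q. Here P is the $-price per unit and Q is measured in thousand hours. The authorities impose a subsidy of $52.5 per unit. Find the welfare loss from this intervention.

Competitive equilibrium: 146.125 − 3.4Q = 13.4 + 5.5Q → Q* = 14.9129, P* = 95.4211.
The subsidy lowers effective supply by 52.5: P = 5.5Q − 39.1.
New quantity: 146.125 − 3.4Q = 5.5Q − 39.1 → Q' = 20.8118.
Overproduction ΔQ = 20.8118 − 14.9129 = 5.8989; wedge = subsidy = 52.5.
Deadweight loss = ½ × 5.8989 × 52.5 = $154.85 thousand.

$154.85 thousand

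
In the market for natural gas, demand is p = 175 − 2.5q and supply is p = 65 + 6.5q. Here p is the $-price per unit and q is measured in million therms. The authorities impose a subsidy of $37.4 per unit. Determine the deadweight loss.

Competitive equilibrium: 175 − 2.5q = 65 + 6.5q → q* = 12.2222, p* = 144.4444.
The subsidy lowers effective supply by 37.4: p = 27.6 + 6.5q.
New quantity: 175 − 2.5q = 27.6 + 6.5q → q' = 16.3778.
Overproduction Δq = 16.3778 − 12.2222 = 4.1556; wedge = subsidy = 37.4.
DWL = ½ × 4.1556 × 37.4 = $77.71 million.

$77.71 million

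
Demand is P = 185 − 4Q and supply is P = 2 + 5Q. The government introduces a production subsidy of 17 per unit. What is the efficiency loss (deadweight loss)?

Competitive equilibrium: 185 − 4Q = 2 + 5Q → Q* = 20.3333, P* = 103.6667.
The subsidy lowers effective supply by 17: P = 5Q − 15.
New quantity: 185 − 4Q = 5Q − 15 → Q' = 22.2222.
Overproduction ΔQ = 22.2222 − 20.3333 = 1.8889; wedge = subsidy = 17.
Deadweight loss = ½ × 1.8889 × 17 = 16.06.

16.06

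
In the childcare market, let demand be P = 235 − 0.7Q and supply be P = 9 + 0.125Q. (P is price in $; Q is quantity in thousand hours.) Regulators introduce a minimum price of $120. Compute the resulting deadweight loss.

$4959.87 thousand

Competitive equilibrium: 235 − 0.7Q = 9 + 0.125Q → Q* = 273.9394, P* = 43.2424.
At the floor P = 120, quantity demanded = (235 − 120)/0.7 = 164.2857.
Sellers' marginal cost at Q' = 164.2857: 9 + 0.125·164.2857 = 29.5357.
ΔQ = 273.9394 − 164.2857 = 109.6537; wedge = 120 − 29.5357 = 90.4643.
Welfare loss = ½ × 109.6537 × 90.4643 = $4959.87 thousand.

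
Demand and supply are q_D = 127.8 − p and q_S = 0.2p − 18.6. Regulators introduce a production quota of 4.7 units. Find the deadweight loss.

In inverse form: demand p = 127.8 − q, supply p = 93 + 5q.
Competitive equilibrium: 127.8 − q = 93 + 5q → q* = 5.8, p* = 122.
At q = 4.7: demand price = 127.8 − 1·4.7 = 123.1; supply price = 93 + 5·4.7 = 116.5.
Δq = 5.8 − 4.7 = 1.1; wedge = 123.1 − 116.5 = 6.6.
The triangle = ½ × 1.1 × 6.6 = 3.63.

3.63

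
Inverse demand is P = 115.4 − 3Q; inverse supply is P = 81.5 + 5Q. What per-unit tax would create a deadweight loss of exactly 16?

Competitive equilibrium: 115.4 − 3Q = 81.5 + 5Q → Q* = 4.2375, P* = 102.6875.
A tax t gives ΔQ = t/8 and wedge t, so DWL = t²/16.
t²/16 = 16 → t² = 256 → t = 16.

16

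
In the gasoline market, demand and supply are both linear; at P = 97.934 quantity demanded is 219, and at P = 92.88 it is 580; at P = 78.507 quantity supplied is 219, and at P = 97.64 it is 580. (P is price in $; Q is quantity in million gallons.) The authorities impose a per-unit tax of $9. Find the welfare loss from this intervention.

$604.48 million

Demand slope = (92.88 − 97.934)/(580 − 219) = −0.014, so P = 101 − 0.014Q.
Supply slope = (97.64 − 78.507)/(580 − 219) = 0.053, so P = 66.9 + 0.053Q.
Competitive equilibrium: 101 − 0.014Q = 66.9 + 0.053Q → Q* = 508.9552, P* = 93.8746.
With the tax, the buyer price exceeds the seller price by 9: (101 − 0.014Q) − (66.9 + 0.053Q) = 9 → Q' = 374.6269.
ΔQ = 508.9552 − 374.6269 = 134.3283; the wedge equals the tax, 9.
The triangle = ½ × 134.3283 × 9 = $604.48 million.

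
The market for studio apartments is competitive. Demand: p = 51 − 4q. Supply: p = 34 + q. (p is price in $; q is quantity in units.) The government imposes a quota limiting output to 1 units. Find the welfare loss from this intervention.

Competitive equilibrium: 51 − 4q = 34 + q → q* = 3.4, p* = 37.4.
At q = 1: demand price = 51 − 4·1 = 47; supply price = 34 + 1·1 = 35.
Δq = 3.4 − 1 = 2.4; wedge = 47 − 35 = 12.
Welfare loss = ½ × 2.4 × 12 = $14.40.

$14.40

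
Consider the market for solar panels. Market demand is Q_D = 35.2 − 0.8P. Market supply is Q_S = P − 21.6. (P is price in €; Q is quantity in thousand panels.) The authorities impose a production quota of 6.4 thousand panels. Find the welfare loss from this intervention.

In inverse form: demand P = 44 − 1.25Q, supply P = 21.6 + Q.
Competitive equilibrium: 44 − 1.25Q = 21.6 + Q → Q* = 9.9556, P* = 31.5556.
At Q = 6.4: demand price = 44 − 1.25·6.4 = 36; supply price = 21.6 + 1·6.4 = 28.
ΔQ = 9.9556 − 6.4 = 3.5556; wedge = 36 − 28 = 8.
Welfare loss = ½ × 3.5556 × 8 = €14.22 thousand.

€14.22 thousand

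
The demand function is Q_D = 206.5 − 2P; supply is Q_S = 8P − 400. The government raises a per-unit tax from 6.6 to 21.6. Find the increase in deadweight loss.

In inverse form: demand P = 103.25 − 0.5Q, supply P = 50 + 0.125Q.
Competitive equilibrium: 103.25 − 0.5Q = 50 + 0.125Q → Q* = 85.2, P* = 60.65.
For a per-unit tax t: ΔQ = t/0.625, so DWL = ½·t·(t/0.625) = t²/1.25.
At t = 6.6: DWL = 34.848. At t = 21.6: DWL = 373.248.
Increase = 373.248 − 34.848 = 338.40.

338.40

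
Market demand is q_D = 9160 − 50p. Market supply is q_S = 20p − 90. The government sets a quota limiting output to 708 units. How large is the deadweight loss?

119122.43

In inverse form: demand p = 183.2 − 0.02q, supply p = 4.5 + 0.05q.
Competitive equilibrium: 183.2 − 0.02q = 4.5 + 0.05q → q* = 2552.85714, p* = 132.14286.
At q = 708: demand price = 183.2 − 0.02·708 = 169.04; supply price = 4.5 + 0.05·708 = 39.9.
Δq = 2552.85714 − 708 = 1844.85714; wedge = 169.04 − 39.9 = 129.14.
Deadweight loss = ½ × 1844.85714 × 129.14 = 119122.43.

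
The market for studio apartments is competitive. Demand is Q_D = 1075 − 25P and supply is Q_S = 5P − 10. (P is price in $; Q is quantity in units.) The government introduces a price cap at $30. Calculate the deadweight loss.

$114.08

In inverse form: demand P = 43 − 0.04Q, supply P = 2 + 0.2Q.
Competitive equilibrium: 43 − 0.04Q = 2 + 0.2Q → Q* = 170.8333, P* = 36.1667.
At the ceiling P = 30, quantity supplied = (30 − 2)/0.2 = 140.
Willingness to pay at Q' = 140: 43 − 0.04·140 = 37.4.
ΔQ = 170.8333 − 140 = 30.8333; wedge = 37.4 − 30 = 7.4.
Deadweight loss = ½ × 30.8333 × 7.4 = $114.08.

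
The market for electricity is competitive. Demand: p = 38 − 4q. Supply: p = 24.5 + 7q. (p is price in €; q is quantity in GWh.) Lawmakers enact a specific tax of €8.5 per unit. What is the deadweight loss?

Competitive equilibrium: 38 − 4q = 24.5 + 7q → q* = 1.2273, p* = 33.0909.
With the tax, the buyer price exceeds the seller price by 8.5: (38 − 4q) − (24.5 + 7q) = 8.5 → q' = 0.4545.
Δq = 1.2273 − 0.4545 = 0.7728; the wedge equals the tax, 8.5.
DWL = ½ × 0.7728 × 8.5 = €3.28.

€3.28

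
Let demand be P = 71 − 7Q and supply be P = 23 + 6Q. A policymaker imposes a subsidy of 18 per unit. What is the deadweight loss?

Competitive equilibrium: 71 − 7Q = 23 + 6Q → Q* = 3.6923, P* = 45.1538.
The subsidy lowers effective supply by 18: P = 5 + 6Q.
New quantity: 71 − 7Q = 5 + 6Q → Q' = 5.0769.
Overproduction ΔQ = 5.0769 − 3.6923 = 1.3846; wedge = subsidy = 18.
DWL = ½ × 1.3846 × 18 = 12.46.

12.46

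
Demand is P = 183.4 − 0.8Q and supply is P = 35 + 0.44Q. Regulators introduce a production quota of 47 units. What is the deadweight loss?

3274.84

Competitive equilibrium: 183.4 − 0.8Q = 35 + 0.44Q → Q* = 119.6774, P* = 87.6581.
At Q = 47: demand price = 183.4 − 0.8·47 = 145.8; supply price = 35 + 0.44·47 = 55.68.
ΔQ = 119.6774 − 47 = 72.6774; wedge = 145.8 − 55.68 = 90.12.
The triangle = ½ × 72.6774 × 90.12 = 3274.84.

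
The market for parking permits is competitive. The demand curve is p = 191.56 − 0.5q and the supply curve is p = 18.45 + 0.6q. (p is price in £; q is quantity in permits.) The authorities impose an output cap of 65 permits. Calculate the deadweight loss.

Competitive equilibrium: 191.56 − 0.5q = 18.45 + 0.6q → q* = 157.3727, p* = 112.8736.
At q = 65: demand price = 191.56 − 0.5·65 = 159.06; supply price = 18.45 + 0.6·65 = 57.45.
Δq = 157.3727 − 65 = 92.3727; wedge = 159.06 − 57.45 = 101.61.
DWL = ½ × 92.3727 × 101.61 = £4693.

£4693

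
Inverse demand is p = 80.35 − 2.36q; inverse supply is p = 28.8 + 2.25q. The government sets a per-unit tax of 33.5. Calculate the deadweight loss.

Competitive equilibrium: 80.35 − 2.36q = 28.8 + 2.25q → q* = 11.1822, p* = 53.96.
With the tax, the buyer price exceeds the seller price by 33.5: (80.35 − 2.36q) − (28.8 + 2.25q) = 33.5 → q' = 3.9154.
Δq = 11.1822 − 3.9154 = 7.2668; the wedge equals the tax, 33.5.
Deadweight loss = ½ × 7.2668 × 33.5 = 121.72.

121.72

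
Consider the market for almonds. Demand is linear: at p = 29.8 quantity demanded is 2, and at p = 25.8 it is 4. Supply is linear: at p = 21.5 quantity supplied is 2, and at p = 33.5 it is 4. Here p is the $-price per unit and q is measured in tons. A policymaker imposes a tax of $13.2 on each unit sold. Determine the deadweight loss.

Demand slope = (25.8 − 29.8)/(4 − 2) = −2, so p = 33.8 − 2q.
Supply slope = (33.5 − 21.5)/(4 − 2) = 6, so p = 9.5 + 6q.
Competitive equilibrium: 33.8 − 2q = 9.5 + 6q → q* = 3.0375, p* = 27.725.
With the tax, the buyer price exceeds the seller price by 13.2: (33.8 − 2q) − (9.5 + 6q) = 13.2 → q' = 1.3875.
Δq = 3.0375 − 1.3875 = 1.65; the wedge equals the tax, 13.2.
DWL = ½ × 1.65 × 13.2 = $10.89.

$10.89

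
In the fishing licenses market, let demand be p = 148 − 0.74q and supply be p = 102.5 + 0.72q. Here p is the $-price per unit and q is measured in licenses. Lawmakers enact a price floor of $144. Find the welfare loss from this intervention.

$484.37

Competitive equilibrium: 148 − 0.74q = 102.5 + 0.72q → q* = 31.1644, p* = 124.9384.
At the floor p = 144, quantity demanded = (148 − 144)/0.74 = 5.4054.
Sellers' marginal cost at q' = 5.4054: 102.5 + 0.72·5.4054 = 106.3919.
Δq = 31.1644 − 5.4054 = 25.759; wedge = 144 − 106.3919 = 37.6081.
Deadweight loss = ½ × 25.759 × 37.6081 = $484.37.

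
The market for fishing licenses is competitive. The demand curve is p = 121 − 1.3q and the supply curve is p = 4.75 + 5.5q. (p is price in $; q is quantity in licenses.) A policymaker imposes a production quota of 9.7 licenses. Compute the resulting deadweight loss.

$185.96

Competitive equilibrium: 121 − 1.3q = 4.75 + 5.5q → q* = 17.0956, p* = 98.7757.
At q = 9.7: demand price = 121 − 1.3·9.7 = 108.39; supply price = 4.75 + 5.5·9.7 = 58.1.
Δq = 17.0956 − 9.7 = 7.3956; wedge = 108.39 − 58.1 = 50.29.
Welfare loss = ½ × 7.3956 × 50.29 = $185.96.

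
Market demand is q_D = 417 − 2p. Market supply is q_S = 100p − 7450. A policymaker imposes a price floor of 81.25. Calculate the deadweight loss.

17.34

In inverse form: demand p = 208.5 − 0.5q, supply p = 74.5 + 0.01q.
Competitive equilibrium: 208.5 − 0.5q = 74.5 + 0.01q → q* = 262.7451, p* = 77.1275.
At the floor p = 81.25, quantity demanded = (208.5 − 81.25)/0.5 = 254.5.
Sellers' marginal cost at q' = 254.5: 74.5 + 0.01·254.5 = 77.045.
Δq = 262.7451 − 254.5 = 8.2451; wedge = 81.25 − 77.045 = 4.205.
Deadweight loss = ½ × 8.2451 × 4.205 = 17.34.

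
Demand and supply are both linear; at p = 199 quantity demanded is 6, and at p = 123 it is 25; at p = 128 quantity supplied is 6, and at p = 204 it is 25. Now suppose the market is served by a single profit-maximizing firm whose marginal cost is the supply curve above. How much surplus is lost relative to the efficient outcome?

98.34

Demand slope = (123 − 199)/(25 − 6) = −4, so p = 223 − 4q.
Supply slope = (204 − 128)/(25 − 6) = 4, so p = 104 + 4q.
Competitive equilibrium: 223 − 4q = 104 + 4q → q* = 14.875, p* = 163.5.
Marginal revenue: MR = 223 − 8q. Set MR = MC: 223 − 8q = 104 + 4q → q_m = 9.9167.
Price p_m = 223 − 4·9.9167 = 183.3332; MC(q_m) = 104 + 4·9.9167 = 143.6668.
Competitive q* = 14.875, so Δq = 4.9583; wedge = 183.3332 − 143.6668 = 39.6664.
Welfare loss = ½ × 4.9583 × 39.6664 = 98.34.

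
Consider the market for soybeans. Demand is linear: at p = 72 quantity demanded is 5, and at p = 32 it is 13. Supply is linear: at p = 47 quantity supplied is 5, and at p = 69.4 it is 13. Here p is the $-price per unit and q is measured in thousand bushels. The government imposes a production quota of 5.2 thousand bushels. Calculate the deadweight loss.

$35.22 thousand

Demand slope = (32 − 72)/(13 − 5) = −5, so p = 97 − 5q.
Supply slope = (69.4 − 47)/(13 − 5) = 2.8, so p = 33 + 2.8q.
Competitive equilibrium: 97 − 5q = 33 + 2.8q → q* = 8.2051, p* = 55.9744.
At q = 5.2: demand price = 97 − 5·5.2 = 71; supply price = 33 + 2.8·5.2 = 47.56.
Δq = 8.2051 − 5.2 = 3.0051; wedge = 71 − 47.56 = 23.44.
The triangle = ½ × 3.0051 × 23.44 = $35.22 thousand.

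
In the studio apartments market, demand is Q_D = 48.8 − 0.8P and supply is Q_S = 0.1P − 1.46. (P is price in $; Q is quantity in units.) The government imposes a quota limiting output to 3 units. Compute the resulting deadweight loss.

$7.11

In inverse form: demand P = 61 − 1.25Q, supply P = 14.6 + 10Q.
Competitive equilibrium: 61 − 1.25Q = 14.6 + 10Q → Q* = 4.1244, P* = 55.8444.
At Q = 3: demand price = 61 − 1.25·3 = 57.25; supply price = 14.6 + 10·3 = 44.6.
ΔQ = 4.1244 − 3 = 1.1244; wedge = 57.25 − 44.6 = 12.65.
Deadweight loss = ½ × 1.1244 × 12.65 = $7.11.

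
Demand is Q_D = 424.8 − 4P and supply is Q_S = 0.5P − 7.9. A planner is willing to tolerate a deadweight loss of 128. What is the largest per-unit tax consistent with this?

In inverse form: demand P = 106.2 − 0.25Q, supply P = 15.8 + 2Q.
Competitive equilibrium: 106.2 − 0.25Q = 15.8 + 2Q → Q* = 40.1778, P* = 96.1556.
A tax t gives ΔQ = t/2.25 and wedge t, so DWL = t²/4.5.
t²/4.5 = 128 → t² = 576 → t = 24.

24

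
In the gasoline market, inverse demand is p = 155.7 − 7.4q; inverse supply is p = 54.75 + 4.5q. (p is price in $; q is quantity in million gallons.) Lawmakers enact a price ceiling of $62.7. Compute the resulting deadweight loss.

$268.41 million

Competitive equilibrium: 155.7 − 7.4q = 54.75 + 4.5q → q* = 8.4832, p* = 92.9244.
At the ceiling p = 62.7, quantity supplied = (62.7 − 54.75)/4.5 = 1.7667.
Willingness to pay at q' = 1.7667: 155.7 − 7.4·1.7667 = 142.6264.
Δq = 8.4832 − 1.7667 = 6.7165; wedge = 142.6264 − 62.7 = 79.9264.
The triangle = ½ × 6.7165 × 79.9264 = $268.41 million.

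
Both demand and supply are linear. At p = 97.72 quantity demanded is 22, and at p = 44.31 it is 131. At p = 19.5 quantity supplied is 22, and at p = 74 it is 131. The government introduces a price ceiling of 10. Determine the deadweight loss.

4754.96

Demand slope = (44.31 − 97.72)/(131 − 22) = −0.49, so p = 108.5 − 0.49q.
Supply slope = (74 − 19.5)/(131 − 22) = 0.5, so p = 8.5 + 0.5q.
Competitive equilibrium: 108.5 − 0.49q = 8.5 + 0.5q → q* = 101.0101, p* = 59.0051.
At the ceiling p = 10, quantity supplied = (10 − 8.5)/0.5 = 3.
Willingness to pay at q' = 3: 108.5 − 0.49·3 = 107.03.
Δq = 101.0101 − 3 = 98.0101; wedge = 107.03 − 10 = 97.03.
DWL = ½ × 98.0101 × 97.03 = 4754.96.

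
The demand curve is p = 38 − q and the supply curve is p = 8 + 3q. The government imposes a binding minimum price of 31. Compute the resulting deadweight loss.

0.50

Competitive equilibrium: 38 − q = 8 + 3q → q* = 7.5, p* = 30.5.
At the floor p = 31, quantity demanded = (38 − 31)/1 = 7.
Sellers' marginal cost at q' = 7: 8 + 3·7 = 29.
Δq = 7.5 − 7 = 0.5; wedge = 31 − 29 = 2.
Deadweight loss = ½ × 0.5 × 2 = 0.50.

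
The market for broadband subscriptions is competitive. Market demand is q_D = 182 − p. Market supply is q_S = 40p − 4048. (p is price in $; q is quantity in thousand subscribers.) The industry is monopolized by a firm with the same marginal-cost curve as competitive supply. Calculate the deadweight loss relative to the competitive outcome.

In inverse form: demand p = 182 − q, supply p = 101.2 + 0.025q.
Competitive equilibrium: 182 − q = 101.2 + 0.025q → q* = 78.8293, p* = 103.1707.
Marginal revenue: MR = 182 − 2q. Set MR = MC: 182 − 2q = 101.2 + 0.025q → q_m = 39.9012.
Price p_m = 182 − 1·39.9012 = 142.0988; MC(q_m) = 101.2 + 0.025·39.9012 = 102.1975.
Competitive q* = 78.8293, so Δq = 38.9281; wedge = 142.0988 − 102.1975 = 39.9013.
DWL = ½ × 38.9281 × 39.9013 = $776.64 thousand.

$776.64 thousand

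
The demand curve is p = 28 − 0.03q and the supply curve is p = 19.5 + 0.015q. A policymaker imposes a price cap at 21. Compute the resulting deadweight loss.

177.78

Competitive equilibrium: 28 − 0.03q = 19.5 + 0.015q → q* = 188.8889, p* = 22.3333.
At the ceiling p = 21, quantity supplied = (21 − 19.5)/0.015 = 100.
Willingness to pay at q' = 100: 28 − 0.03·100 = 25.
Δq = 188.8889 − 100 = 88.8889; wedge = 25 − 21 = 4.
The triangle = ½ × 88.8889 × 4 = 177.78.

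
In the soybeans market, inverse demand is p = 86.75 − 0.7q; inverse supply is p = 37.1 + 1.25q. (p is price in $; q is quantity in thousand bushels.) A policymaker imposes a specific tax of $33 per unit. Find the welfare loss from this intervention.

Competitive equilibrium: 86.75 − 0.7q = 37.1 + 1.25q → q* = 25.4615, p* = 68.9269.
With the tax, the buyer price exceeds the seller price by 33: (86.75 − 0.7q) − (37.1 + 1.25q) = 33 → q' = 8.5385.
Δq = 25.4615 − 8.5385 = 16.923; the wedge equals the tax, 33.
DWL = ½ × 16.923 × 33 = $279.23 thousand.

$279.23 thousand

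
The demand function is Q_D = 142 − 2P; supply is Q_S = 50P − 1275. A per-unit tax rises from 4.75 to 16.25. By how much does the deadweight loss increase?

In inverse form: demand P = 71 − 0.5Q, supply P = 25.5 + 0.02Q.
Competitive equilibrium: 71 − 0.5Q = 25.5 + 0.02Q → Q* = 87.5, P* = 27.25.
For a per-unit tax t: ΔQ = t/0.52, so DWL = ½·t·(t/0.52) = t²/1.04.
At t = 4.75: DWL = 21.695. At t = 16.25: DWL = 253.906.
Increase = 253.906 − 21.695 = 232.21.

232.21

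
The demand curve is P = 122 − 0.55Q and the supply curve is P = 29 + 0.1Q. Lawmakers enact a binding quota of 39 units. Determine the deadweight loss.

Competitive equilibrium: 122 − 0.55Q = 29 + 0.1Q → Q* = 143.0769, P* = 43.3077.
At Q = 39: demand price = 122 − 0.55·39 = 100.55; supply price = 29 + 0.1·39 = 32.9.
ΔQ = 143.0769 − 39 = 104.0769; wedge = 100.55 − 32.9 = 67.65.
Deadweight loss = ½ × 104.0769 × 67.65 = 3520.40.

3520.40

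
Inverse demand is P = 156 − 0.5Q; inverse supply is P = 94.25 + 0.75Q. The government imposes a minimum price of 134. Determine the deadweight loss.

Competitive equilibrium: 156 − 0.5Q = 94.25 + 0.75Q → Q* = 49.4, P* = 131.3.
At the floor P = 134, quantity demanded = (156 − 134)/0.5 = 44.
Sellers' marginal cost at Q' = 44: 94.25 + 0.75·44 = 127.25.
ΔQ = 49.4 − 44 = 5.4; wedge = 134 − 127.25 = 6.75.
The triangle = ½ × 5.4 × 6.75 = 18.225.

18.225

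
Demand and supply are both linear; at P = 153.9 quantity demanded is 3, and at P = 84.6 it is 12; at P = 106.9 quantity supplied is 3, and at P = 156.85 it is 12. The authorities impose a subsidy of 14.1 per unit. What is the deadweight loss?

7.50

Demand slope = (84.6 − 153.9)/(12 − 3) = −7.7, so P = 177 − 7.7Q.
Supply slope = (156.85 − 106.9)/(12 − 3) = 5.55, so P = 90.25 + 5.55Q.
Competitive equilibrium: 177 − 7.7Q = 90.25 + 5.55Q → Q* = 6.5472, P* = 126.5868.
The subsidy lowers effective supply by 14.1: P = 76.15 + 5.55Q.
New quantity: 177 − 7.7Q = 76.15 + 5.55Q → Q' = 7.6113.
Overproduction ΔQ = 7.6113 − 6.5472 = 1.0641; wedge = subsidy = 14.1.
The triangle = ½ × 1.0641 × 14.1 = 7.50.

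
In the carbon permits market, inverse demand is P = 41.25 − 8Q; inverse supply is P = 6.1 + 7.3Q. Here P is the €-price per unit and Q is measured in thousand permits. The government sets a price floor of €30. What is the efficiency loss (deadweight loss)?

Competitive equilibrium: 41.25 − 8Q = 6.1 + 7.3Q → Q* = 2.29739, P* = 22.87092.
At the floor P = 30, quantity demanded = (41.25 − 30)/8 = 1.40625.
Sellers' marginal cost at Q' = 1.40625: 6.1 + 7.3·1.40625 = 16.36563.
ΔQ = 2.29739 − 1.40625 = 0.89114; wedge = 30 − 16.36563 = 13.63437.
DWL = ½ × 0.89114 × 13.63437 = €6.08 thousand.

€6.08 thousand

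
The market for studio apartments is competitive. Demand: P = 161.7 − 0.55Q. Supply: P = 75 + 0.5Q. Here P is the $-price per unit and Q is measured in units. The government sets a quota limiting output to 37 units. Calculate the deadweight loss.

Competitive equilibrium: 161.7 − 0.55Q = 75 + 0.5Q → Q* = 82.5714, P* = 116.2857.
At Q = 37: demand price = 161.7 − 0.55·37 = 141.35; supply price = 75 + 0.5·37 = 93.5.
ΔQ = 82.5714 − 37 = 45.5714; wedge = 141.35 − 93.5 = 47.85.
Welfare loss = ½ × 45.5714 × 47.85 = $1090.30.

$1090.30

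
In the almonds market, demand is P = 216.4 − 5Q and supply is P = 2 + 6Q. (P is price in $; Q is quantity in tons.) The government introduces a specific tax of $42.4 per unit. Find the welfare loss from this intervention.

Competitive equilibrium: 216.4 − 5Q = 2 + 6Q → Q* = 19.4909, P* = 118.9455.
With the tax, the buyer price exceeds the seller price by 42.4: (216.4 − 5Q) − (2 + 6Q) = 42.4 → Q' = 15.6364.
ΔQ = 19.4909 − 15.6364 = 3.8545; the wedge equals the tax, 42.4.
DWL = ½ × 3.8545 × 42.4 = $81.72.

$81.72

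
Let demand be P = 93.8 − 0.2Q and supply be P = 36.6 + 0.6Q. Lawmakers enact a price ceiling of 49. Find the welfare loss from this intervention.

Competitive equilibrium: 93.8 − 0.2Q = 36.6 + 0.6Q → Q* = 71.5, P* = 79.5.
At the ceiling P = 49, quantity supplied = (49 − 36.6)/0.6 = 20.6667.
Willingness to pay at Q' = 20.6667: 93.8 − 0.2·20.6667 = 89.6667.
ΔQ = 71.5 − 20.6667 = 50.8333; wedge = 89.6667 − 49 = 40.6667.
Welfare loss = ½ × 50.8333 × 40.6667 = 1033.61.

1033.61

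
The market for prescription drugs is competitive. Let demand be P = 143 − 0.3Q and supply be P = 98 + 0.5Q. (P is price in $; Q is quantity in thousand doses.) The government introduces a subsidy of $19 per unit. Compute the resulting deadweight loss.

$225.625 thousand

Competitive equilibrium: 143 − 0.3Q = 98 + 0.5Q → Q* = 56.25, P* = 126.125.
The subsidy lowers effective supply by 19: P = 79 + 0.5Q.
New quantity: 143 − 0.3Q = 79 + 0.5Q → Q' = 80.
Overproduction ΔQ = 80 − 56.25 = 23.75; wedge = subsidy = 19.
The triangle = ½ × 23.75 × 19 = $225.625 thousand.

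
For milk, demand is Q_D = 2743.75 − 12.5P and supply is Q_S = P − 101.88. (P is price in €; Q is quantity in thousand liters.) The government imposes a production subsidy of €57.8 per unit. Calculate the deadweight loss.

In inverse form: demand P = 219.5 − 0.08Q, supply P = 101.88 + Q.
Competitive equilibrium: 219.5 − 0.08Q = 101.88 + Q → Q* = 108.90741, P* = 210.78741.
The subsidy lowers effective supply by 57.8: P = 44.08 + Q.
New quantity: 219.5 − 0.08Q = 44.08 + Q → Q' = 162.42593.
Overproduction ΔQ = 162.42593 − 108.90741 = 53.51852; wedge = subsidy = 57.8.
The triangle = ½ × 53.51852 × 57.8 = €1546.69 thousand.

€1546.69 thousand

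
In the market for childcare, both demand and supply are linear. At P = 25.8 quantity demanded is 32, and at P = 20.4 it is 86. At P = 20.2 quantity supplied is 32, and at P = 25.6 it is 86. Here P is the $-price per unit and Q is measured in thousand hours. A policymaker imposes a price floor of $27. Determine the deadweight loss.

Demand slope = (20.4 − 25.8)/(86 − 32) = −0.1, so P = 29 − 0.1Q.
Supply slope = (25.6 − 20.2)/(86 − 32) = 0.1, so P = 17 + 0.1Q.
Competitive equilibrium: 29 − 0.1Q = 17 + 0.1Q → Q* = 60, P* = 23.
At the floor P = 27, quantity demanded = (29 − 27)/0.1 = 20.
Sellers' marginal cost at Q' = 20: 17 + 0.1·20 = 19.
ΔQ = 60 − 20 = 40; wedge = 27 − 19 = 8.
The triangle = ½ × 40 × 8 = $160 thousand.

$160 thousand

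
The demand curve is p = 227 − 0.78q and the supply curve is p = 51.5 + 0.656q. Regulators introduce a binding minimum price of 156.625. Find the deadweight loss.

Competitive equilibrium: 227 − 0.78q = 51.5 + 0.656q → q* = 122.2145, p* = 131.6727.
At the floor p = 156.625, quantity demanded = (227 − 156.625)/0.78 = 90.2244.
Sellers' marginal cost at q' = 90.2244: 51.5 + 0.656·90.2244 = 110.6872.
Δq = 122.2145 − 90.2244 = 31.9901; wedge = 156.625 − 110.6872 = 45.9378.
DWL = ½ × 31.9901 × 45.9378 = 734.78.

734.78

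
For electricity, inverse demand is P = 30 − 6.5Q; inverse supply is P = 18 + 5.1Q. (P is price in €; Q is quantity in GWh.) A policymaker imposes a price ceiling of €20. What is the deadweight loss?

Competitive equilibrium: 30 − 6.5Q = 18 + 5.1Q → Q* = 1.0345, P* = 23.2759.
At the ceiling P = 20, quantity supplied = (20 − 18)/5.1 = 0.3922.
Willingness to pay at Q' = 0.3922: 30 − 6.5·0.3922 = 27.4507.
ΔQ = 1.0345 − 0.3922 = 0.6423; wedge = 27.4507 − 20 = 7.4507.
Deadweight loss = ½ × 0.6423 × 7.4507 = €2.39.

€2.39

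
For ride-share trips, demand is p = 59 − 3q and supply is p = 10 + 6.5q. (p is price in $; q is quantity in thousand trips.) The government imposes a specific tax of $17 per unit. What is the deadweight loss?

Competitive equilibrium: 59 − 3q = 10 + 6.5q → q* = 5.1579, p* = 43.5263.
With the tax, the buyer price exceeds the seller price by 17: (59 − 3q) − (10 + 6.5q) = 17 → q' = 3.3684.
Δq = 5.1579 − 3.3684 = 1.7895; the wedge equals the tax, 17.
Welfare loss = ½ × 1.7895 × 17 = $15.21 thousand.

$15.21 thousand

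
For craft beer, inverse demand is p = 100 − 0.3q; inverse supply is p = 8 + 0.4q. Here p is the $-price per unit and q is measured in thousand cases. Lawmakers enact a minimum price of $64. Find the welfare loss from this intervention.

$45.71 thousand

Competitive equilibrium: 100 − 0.3q = 8 + 0.4q → q* = 131.4286, p* = 60.5714.
At the floor p = 64, quantity demanded = (100 − 64)/0.3 = 120.
Sellers' marginal cost at q' = 120: 8 + 0.4·120 = 56.
Δq = 131.4286 − 120 = 11.4286; wedge = 64 − 56 = 8.
Deadweight loss = ½ × 11.4286 × 8 = $45.71 thousand.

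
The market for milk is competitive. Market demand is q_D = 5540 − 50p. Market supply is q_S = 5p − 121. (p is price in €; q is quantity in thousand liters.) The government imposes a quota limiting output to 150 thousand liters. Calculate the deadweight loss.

In inverse form: demand p = 110.8 − 0.02q, supply p = 24.2 + 0.2q.
Competitive equilibrium: 110.8 − 0.02q = 24.2 + 0.2q → q* = 393.63636, p* = 102.92727.
At q = 150: demand price = 110.8 − 0.02·150 = 107.8; supply price = 24.2 + 0.2·150 = 54.2.
Δq = 393.63636 − 150 = 243.63636; wedge = 107.8 − 54.2 = 53.6.
DWL = ½ × 243.63636 × 53.6 = €6529.45 thousand.

€6529.45 thousand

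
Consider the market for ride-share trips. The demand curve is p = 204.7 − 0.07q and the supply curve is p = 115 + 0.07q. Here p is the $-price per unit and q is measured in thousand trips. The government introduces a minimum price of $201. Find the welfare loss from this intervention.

Competitive equilibrium: 204.7 − 0.07q = 115 + 0.07q → q* = 640.7143, p* = 159.85.
At the floor p = 201, quantity demanded = (204.7 − 201)/0.07 = 52.8571.
Sellers' marginal cost at q' = 52.8571: 115 + 0.07·52.8571 = 118.7.
Δq = 640.7143 − 52.8571 = 587.8572; wedge = 201 − 118.7 = 82.3.
Welfare loss = ½ × 587.8572 × 82.3 = $24190.32 thousand.

$24190.32 thousand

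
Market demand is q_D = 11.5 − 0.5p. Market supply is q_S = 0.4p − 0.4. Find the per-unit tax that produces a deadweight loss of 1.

In inverse form: demand p = 23 − 2q, supply p = 1 + 2.5q.
Competitive equilibrium: 23 − 2q = 1 + 2.5q → q* = 4.8889, p* = 13.2222.
A tax t gives Δq = t/4.5 and wedge t, so DWL = t²/9.
t²/9 = 1 → t² = 9 → t = 3.

3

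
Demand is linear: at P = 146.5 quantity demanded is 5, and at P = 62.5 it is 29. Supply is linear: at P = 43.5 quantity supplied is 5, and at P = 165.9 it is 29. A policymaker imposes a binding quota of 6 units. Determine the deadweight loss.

518.10

Demand slope = (62.5 − 146.5)/(29 − 5) = −3.5, so P = 164 − 3.5Q.
Supply slope = (165.9 − 43.5)/(29 − 5) = 5.1, so P = 18 + 5.1Q.
Competitive equilibrium: 164 − 3.5Q = 18 + 5.1Q → Q* = 16.9767, P* = 104.5814.
At Q = 6: demand price = 164 − 3.5·6 = 143; supply price = 18 + 5.1·6 = 48.6.
ΔQ = 16.9767 − 6 = 10.9767; wedge = 143 − 48.6 = 94.4.
Deadweight loss = ½ × 10.9767 × 94.4 = 518.10.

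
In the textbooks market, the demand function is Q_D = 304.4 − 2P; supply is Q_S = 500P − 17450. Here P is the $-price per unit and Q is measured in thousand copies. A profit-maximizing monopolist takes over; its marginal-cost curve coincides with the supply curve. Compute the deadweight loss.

In inverse form: demand P = 152.2 − 0.5Q, supply P = 34.9 + 0.002Q.
Competitive equilibrium: 152.2 − 0.5Q = 34.9 + 0.002Q → Q* = 233.66534, P* = 35.36733.
Marginal revenue: MR = 152.2 − Q. Set MR = MC: 152.2 − Q = 34.9 + 0.002Q → Q_m = 117.06587.
Price P_m = 152.2 − 0.5·117.06587 = 93.66707; MC(Q_m) = 34.9 + 0.002·117.06587 = 35.13413.
Competitive Q* = 233.66534, so ΔQ = 116.59947; wedge = 93.66707 − 35.13413 = 58.53294.
DWL = ½ × 116.59947 × 58.53294 = $3412.45 thousand.

$3412.45 thousand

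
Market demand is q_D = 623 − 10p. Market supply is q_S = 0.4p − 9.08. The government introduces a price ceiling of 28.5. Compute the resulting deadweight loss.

In inverse form: demand p = 62.3 − 0.1q, supply p = 22.7 + 2.5q.
Competitive equilibrium: 62.3 − 0.1q = 22.7 + 2.5q → q* = 15.2308, p* = 60.7769.
At the ceiling p = 28.5, quantity supplied = (28.5 − 22.7)/2.5 = 2.32.
Willingness to pay at q' = 2.32: 62.3 − 0.1·2.32 = 62.068.
Δq = 15.2308 − 2.32 = 12.9108; wedge = 62.068 − 28.5 = 33.568.
Welfare loss = ½ × 12.9108 × 33.568 = 216.69.

216.69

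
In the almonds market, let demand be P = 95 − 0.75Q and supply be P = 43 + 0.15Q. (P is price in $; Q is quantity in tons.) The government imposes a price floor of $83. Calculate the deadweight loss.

$785.42

Competitive equilibrium: 95 − 0.75Q = 43 + 0.15Q → Q* = 57.7778, P* = 51.6667.
At the floor P = 83, quantity demanded = (95 − 83)/0.75 = 16.
Sellers' marginal cost at Q' = 16: 43 + 0.15·16 = 45.4.
ΔQ = 57.7778 − 16 = 41.7778; wedge = 83 − 45.4 = 37.6.
DWL = ½ × 41.7778 × 37.6 = $785.42.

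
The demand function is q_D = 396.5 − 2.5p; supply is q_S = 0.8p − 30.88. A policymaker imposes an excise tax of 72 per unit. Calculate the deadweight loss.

1570.91

In inverse form: demand p = 158.6 − 0.4q, supply p = 38.6 + 1.25q.
Competitive equilibrium: 158.6 − 0.4q = 38.6 + 1.25q → q* = 72.7273, p* = 129.5091.
With the tax, the buyer price exceeds the seller price by 72: (158.6 − 0.4q) − (38.6 + 1.25q) = 72 → q' = 29.0909.
Δq = 72.7273 − 29.0909 = 43.6364; the wedge equals the tax, 72.
Deadweight loss = ½ × 43.6364 × 72 = 1570.91.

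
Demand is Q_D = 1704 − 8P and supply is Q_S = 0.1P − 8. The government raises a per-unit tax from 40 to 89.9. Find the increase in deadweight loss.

In inverse form: demand P = 213 − 0.125Q, supply P = 80 + 10Q.
Competitive equilibrium: 213 − 0.125Q = 80 + 10Q → Q* = 13.1358, P* = 211.358.
For a per-unit tax t: ΔQ = t/10.125, so DWL = ½·t·(t/10.125) = t²/20.25.
At t = 40: DWL = 79.012. At t = 89.9: DWL = 399.112.
Increase = 399.112 − 79.012 = 320.10.

320.10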